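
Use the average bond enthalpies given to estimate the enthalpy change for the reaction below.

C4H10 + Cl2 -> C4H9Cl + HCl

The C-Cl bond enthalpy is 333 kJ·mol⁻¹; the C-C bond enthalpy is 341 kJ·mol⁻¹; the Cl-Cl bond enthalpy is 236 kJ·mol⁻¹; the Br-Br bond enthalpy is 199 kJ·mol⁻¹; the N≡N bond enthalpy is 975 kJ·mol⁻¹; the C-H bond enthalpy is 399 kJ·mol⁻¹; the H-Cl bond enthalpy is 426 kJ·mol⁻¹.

ΔH ≈ −124 kJ

Bonds broken (reactants):
  C-C: 3 × 341 = 1023
  C-H: 10 × 399 = 3990
  Cl-Cl: 1 × 236 = 236
  Σ(broken) = 5249 kJ
Bonds formed (products):
  C-C: 3 × 341 = 1023
  C-Cl: 1 × 333 = 333
  C-H: 9 × 399 = 3591
  H-Cl: 1 × 426 = 426
  Σ(formed) = 5373 kJ
ΔH = Σ(broken) − Σ(formed) = 5249 − 5373 = −124 kJ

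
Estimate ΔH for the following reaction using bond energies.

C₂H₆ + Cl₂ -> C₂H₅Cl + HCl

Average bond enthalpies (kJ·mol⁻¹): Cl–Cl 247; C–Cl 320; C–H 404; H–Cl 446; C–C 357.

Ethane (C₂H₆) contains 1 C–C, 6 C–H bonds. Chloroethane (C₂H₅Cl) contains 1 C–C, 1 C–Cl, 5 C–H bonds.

ΔH ≈ −115 kJ

Bonds broken (reactants):
  C–C: 1 × 357 = 357
  C–H: 6 × 404 = 2424
  Cl–Cl: 1 × 247 = 247
  Σ(broken) = 3028 kJ
Bonds formed (products):
  C–C: 1 × 357 = 357
  C–Cl: 1 × 320 = 320
  C–H: 5 × 404 = 2020
  H–Cl: 1 × 446 = 446
  Σ(formed) = 3143 kJ
ΔH = Σ(broken) − Σ(formed) = 3028 − 3143 = −115 kJ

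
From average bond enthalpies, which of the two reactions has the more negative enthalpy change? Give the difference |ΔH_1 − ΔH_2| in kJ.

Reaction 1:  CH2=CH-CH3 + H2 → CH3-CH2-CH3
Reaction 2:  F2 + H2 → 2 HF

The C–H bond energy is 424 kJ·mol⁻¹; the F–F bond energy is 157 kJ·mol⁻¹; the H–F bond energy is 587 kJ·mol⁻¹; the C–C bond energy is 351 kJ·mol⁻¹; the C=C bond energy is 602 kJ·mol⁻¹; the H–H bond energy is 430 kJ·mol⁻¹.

Reaction 1:
  Bonds broken (reactants):
    C–C: 1 × 351 = 351
    C–H: 6 × 424 = 2544
    C=C: 1 × 602 = 602
    H–H: 1 × 430 = 430
    Σ(broken) = 3927 kJ
  Bonds formed (products):
    C–C: 2 × 351 = 702
    C–H: 8 × 424 = 3392
    Σ(formed) = 4094 kJ
  ΔH_1 = 3927 − 4094 = −167 kJ
Reaction 2:
  Bonds broken (reactants):
    F–F: 1 × 157 = 157
    H–H: 1 × 430 = 430
    Σ(broken) = 587 kJ
  Bonds formed (products):
    H–F: 2 × 587 = 1174
    Σ(formed) = 1174 kJ
  ΔH_2 = 587 − 1174 = −587 kJ
ΔH_1 − ΔH_2 = +420 kJ, so reaction 2 has the more negative ΔH; |ΔH_1 − ΔH_2| = 420 kJ.

Reaction 2, by 420 kJ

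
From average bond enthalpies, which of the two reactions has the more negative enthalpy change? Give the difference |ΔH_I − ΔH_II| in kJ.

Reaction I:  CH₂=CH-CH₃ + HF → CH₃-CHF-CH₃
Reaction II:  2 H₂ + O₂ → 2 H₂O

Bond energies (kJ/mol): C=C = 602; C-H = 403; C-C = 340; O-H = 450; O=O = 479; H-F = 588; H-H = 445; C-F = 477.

Reaction II, by 401 kJ

Reaction I:
  Bonds broken (reactants):
    C-C: 1 × 340 = 340
    C-H: 6 × 403 = 2418
    C=C: 1 × 602 = 602
    H-F: 1 × 588 = 588
    Σ(broken) = 3948 kJ
  Bonds formed (products):
    C-C: 2 × 340 = 680
    C-F: 1 × 477 = 477
    C-H: 7 × 403 = 2821
    Σ(formed) = 3978 kJ
  ΔH_I = 3948 − 3978 = −30 kJ
Reaction II:
  Bonds broken (reactants):
    H-H: 2 × 445 = 890
    O=O: 1 × 479 = 479
    Σ(broken) = 1369 kJ
  Bonds formed (products):
    O-H: 4 × 450 = 1800
    Σ(formed) = 1800 kJ
  ΔH_II = 1369 − 1800 = −431 kJ
ΔH_I − ΔH_II = +401 kJ, so reaction II has the more negative ΔH; |ΔH_I − ΔH_II| = 401 kJ.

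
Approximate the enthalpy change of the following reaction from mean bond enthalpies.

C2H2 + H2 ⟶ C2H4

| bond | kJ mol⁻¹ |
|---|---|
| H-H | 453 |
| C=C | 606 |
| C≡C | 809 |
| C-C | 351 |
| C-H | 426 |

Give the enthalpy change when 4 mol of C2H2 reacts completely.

ΔH = −784 kJ

Bonds broken (reactants):
  C≡C: 1 × 809 = 809
  C-H: 2 × 426 = 852
  H-H: 1 × 453 = 453
  Σ(broken) = 2114 kJ
Bonds formed (products):
  C-H: 4 × 426 = 1704
  C=C: 1 × 606 = 606
  Σ(formed) = 2310 kJ
ΔH = Σ(broken) − Σ(formed) = 2114 − 2310 = −196 kJ
For 4× the reaction as written: 4 × (−196) = −784 kJ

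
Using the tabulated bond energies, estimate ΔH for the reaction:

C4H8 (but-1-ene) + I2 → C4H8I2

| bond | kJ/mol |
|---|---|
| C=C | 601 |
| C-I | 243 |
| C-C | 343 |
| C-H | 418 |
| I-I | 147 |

Bonds broken (reactants):
  C-C: 2 × 343 = 686
  C-H: 8 × 418 = 3344
  C=C: 1 × 601 = 601
  I-I: 1 × 147 = 147
  Σ(broken) = 4778 kJ
Bonds formed (products):
  C-C: 3 × 343 = 1029
  C-H: 8 × 418 = 3344
  C-I: 2 × 243 = 486
  Σ(formed) = 4859 kJ
ΔH = Σ(broken) − Σ(formed) = 4778 − 4859 = −81 kJ

ΔH ≈ −81 kJ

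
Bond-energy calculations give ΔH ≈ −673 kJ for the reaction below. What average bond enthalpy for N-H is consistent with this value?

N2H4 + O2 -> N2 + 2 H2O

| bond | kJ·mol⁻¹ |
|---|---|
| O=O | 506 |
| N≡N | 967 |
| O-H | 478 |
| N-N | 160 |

Let D be the N-H bond energy.
Σ(broken) = 4×D + 1×160 + 1×506 = 666 + 4D
Σ(formed) = 1×967 + 4×478 = 2879
ΔH = Σ(broken) − Σ(formed) = (666 + 4D) − (2879) = −2213 + 4D
Setting this equal to −673 kJ gives 4D = 1540, so D = 385 kJ/mol.

D(N-H) ≈ 385 kJ/mol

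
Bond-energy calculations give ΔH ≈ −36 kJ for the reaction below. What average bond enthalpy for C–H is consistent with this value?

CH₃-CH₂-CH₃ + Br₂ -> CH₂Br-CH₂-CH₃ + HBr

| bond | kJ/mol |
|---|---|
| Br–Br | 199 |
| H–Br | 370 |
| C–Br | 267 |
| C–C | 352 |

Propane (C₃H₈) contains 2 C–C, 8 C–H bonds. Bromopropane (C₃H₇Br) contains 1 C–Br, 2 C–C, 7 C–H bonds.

D(C–H) ≈ 402 kJ/mol

Let D be the C–H bond energy.
Σ(broken) = 1×199 + 2×352 + 8×D = 903 + 8D
Σ(formed) = 1×267 + 2×352 + 7×D + 1×370 = 1341 + 7D
ΔH = Σ(broken) − Σ(formed) = (903 + 8D) − (1341 + 7D) = −438 + D
Setting this equal to −36 kJ gives D = 402 kJ/mol.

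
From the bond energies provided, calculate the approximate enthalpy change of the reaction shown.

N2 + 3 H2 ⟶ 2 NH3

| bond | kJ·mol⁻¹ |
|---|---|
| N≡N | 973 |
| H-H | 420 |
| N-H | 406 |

Bonds broken (reactants):
  H-H: 3 × 420 = 1260
  N≡N: 1 × 973 = 973
  Σ(broken) = 2233 kJ
Bonds formed (products):
  N-H: 6 × 406 = 2436
  Σ(formed) = 2436 kJ
ΔH = Σ(broken) − Σ(formed) = 2233 − 2436 = −203 kJ

ΔH ≈ −203 kJ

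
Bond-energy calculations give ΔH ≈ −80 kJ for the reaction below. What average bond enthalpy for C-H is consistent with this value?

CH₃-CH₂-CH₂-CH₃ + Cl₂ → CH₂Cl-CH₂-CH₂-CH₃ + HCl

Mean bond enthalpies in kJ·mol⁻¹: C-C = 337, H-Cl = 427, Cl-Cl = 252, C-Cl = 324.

Let D be the C-H bond energy.
Σ(broken) = 3×337 + 10×D + 1×252 = 1263 + 10D
Σ(formed) = 3×337 + 1×324 + 9×D + 1×427 = 1762 + 9D
ΔH = Σ(broken) − Σ(formed) = (1263 + 10D) − (1762 + 9D) = −499 + D
Setting this equal to −80 kJ gives D = 419 kJ/mol.

D(C-H) ≈ 419 kJ/mol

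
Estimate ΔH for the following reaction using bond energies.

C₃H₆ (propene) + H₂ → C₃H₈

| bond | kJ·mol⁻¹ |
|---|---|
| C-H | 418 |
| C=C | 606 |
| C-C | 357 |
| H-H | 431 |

ΔH ≈ −156 kJ

Bonds broken (reactants):
  C-C: 1 × 357 = 357
  C-H: 6 × 418 = 2508
  C=C: 1 × 606 = 606
  H-H: 1 × 431 = 431
  Σ(broken) = 3902 kJ
Bonds formed (products):
  C-C: 2 × 357 = 714
  C-H: 8 × 418 = 3344
  Σ(formed) = 4058 kJ
ΔH = Σ(broken) − Σ(formed) = 3902 − 4058 = −156 kJ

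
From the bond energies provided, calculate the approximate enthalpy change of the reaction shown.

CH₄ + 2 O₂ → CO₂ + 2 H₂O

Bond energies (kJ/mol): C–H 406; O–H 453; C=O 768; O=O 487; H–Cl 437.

Bonds broken (reactants):
  C–H: 4 × 406 = 1624
  O=O: 2 × 487 = 974
  Σ(broken) = 2598 kJ
Bonds formed (products):
  C=O: 2 × 768 = 1536
  O–H: 4 × 453 = 1812
  Σ(formed) = 3348 kJ
ΔH = Σ(broken) − Σ(formed) = 2598 − 3348 = −750 kJ

ΔH ≈ −750 kJ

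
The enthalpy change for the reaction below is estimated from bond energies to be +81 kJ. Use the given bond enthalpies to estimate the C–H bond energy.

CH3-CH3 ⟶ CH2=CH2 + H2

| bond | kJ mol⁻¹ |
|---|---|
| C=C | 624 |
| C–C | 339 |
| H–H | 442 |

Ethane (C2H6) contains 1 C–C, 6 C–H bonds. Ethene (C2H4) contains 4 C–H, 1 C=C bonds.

D(C–H) ≈ 404 kJ/mol

Let D be the C–H bond energy.
Σ(broken) = 1×339 + 6×D = 339 + 6D
Σ(formed) = 4×D + 1×624 + 1×442 = 1066 + 4D
ΔH = Σ(broken) − Σ(formed) = (339 + 6D) − (1066 + 4D) = −727 + 2D
Setting this equal to +81 kJ gives 2D = 808, so D = 404 kJ/mol.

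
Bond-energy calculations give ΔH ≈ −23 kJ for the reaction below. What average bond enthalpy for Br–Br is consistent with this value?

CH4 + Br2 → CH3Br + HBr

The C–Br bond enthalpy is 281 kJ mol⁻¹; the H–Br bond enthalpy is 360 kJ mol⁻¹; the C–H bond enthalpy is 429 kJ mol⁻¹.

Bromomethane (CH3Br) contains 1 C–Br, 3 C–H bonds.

Let D be the Br–Br bond energy.
Σ(broken) = 1×D + 4×429 = 1716 + D
Σ(formed) = 1×281 + 3×429 + 1×360 = 1928
ΔH = Σ(broken) − Σ(formed) = (1716 + D) − (1928) = −212 + D
Setting this equal to −23 kJ gives D = 189 kJ/mol.

D(Br–Br) ≈ 189 kJ/mol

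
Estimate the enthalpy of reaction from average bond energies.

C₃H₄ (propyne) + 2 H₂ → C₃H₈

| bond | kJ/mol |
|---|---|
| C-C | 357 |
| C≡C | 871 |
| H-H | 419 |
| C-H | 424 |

ΔH ≈ −344 kJ

Bonds broken (reactants):
  C≡C: 1 × 871 = 871
  C-C: 1 × 357 = 357
  C-H: 4 × 424 = 1696
  H-H: 2 × 419 = 838
  Σ(broken) = 3762 kJ
Bonds formed (products):
  C-C: 2 × 357 = 714
  C-H: 8 × 424 = 3392
  Σ(formed) = 4106 kJ
ΔH = Σ(broken) − Σ(formed) = 3762 − 4106 = −344 kJ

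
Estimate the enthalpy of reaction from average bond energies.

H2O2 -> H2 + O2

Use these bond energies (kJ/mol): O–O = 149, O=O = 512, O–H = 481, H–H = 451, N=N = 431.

Bonds broken (reactants):
  O–H: 2 × 481 = 962
  O–O: 1 × 149 = 149
  Σ(broken) = 1111 kJ
Bonds formed (products):
  H–H: 1 × 451 = 451
  O=O: 1 × 512 = 512
  Σ(formed) = 963 kJ
ΔH = Σ(broken) − Σ(formed) = 1111 − 963 = +148 kJ

ΔH ≈ +148 kJ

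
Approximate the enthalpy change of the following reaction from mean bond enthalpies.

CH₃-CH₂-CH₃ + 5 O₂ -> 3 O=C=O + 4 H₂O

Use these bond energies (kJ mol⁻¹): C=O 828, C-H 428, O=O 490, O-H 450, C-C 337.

ΔH ≈ −2020 kJ

Bonds broken (reactants):
  C-C: 2 × 337 = 674
  C-H: 8 × 428 = 3424
  O=O: 5 × 490 = 2450
  Σ(broken) = 6548 kJ
Bonds formed (products):
  C=O: 6 × 828 = 4968
  O-H: 8 × 450 = 3600
  Σ(formed) = 8568 kJ
ΔH = Σ(broken) − Σ(formed) = 6548 − 8568 = −2020 kJ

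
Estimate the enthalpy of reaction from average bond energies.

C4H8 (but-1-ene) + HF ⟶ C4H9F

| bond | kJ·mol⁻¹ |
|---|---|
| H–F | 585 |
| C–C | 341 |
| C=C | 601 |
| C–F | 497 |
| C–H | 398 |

ΔH ≈ −50 kJ

Bonds broken (reactants):
  C–C: 2 × 341 = 682
  C–H: 8 × 398 = 3184
  C=C: 1 × 601 = 601
  H–F: 1 × 585 = 585
  Σ(broken) = 5052 kJ
Bonds formed (products):
  C–C: 3 × 341 = 1023
  C–F: 1 × 497 = 497
  C–H: 9 × 398 = 3582
  Σ(formed) = 5102 kJ
ΔH = Σ(broken) − Σ(formed) = 5052 − 5102 = −50 kJ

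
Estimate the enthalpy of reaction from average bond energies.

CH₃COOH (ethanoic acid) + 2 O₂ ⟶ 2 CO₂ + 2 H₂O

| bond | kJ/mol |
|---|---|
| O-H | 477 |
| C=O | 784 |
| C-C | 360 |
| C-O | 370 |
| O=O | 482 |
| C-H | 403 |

Bonds broken (reactants):
  C-C: 1 × 360 = 360
  C-H: 3 × 403 = 1209
  C-O: 1 × 370 = 370
  C=O: 1 × 784 = 784
  O-H: 1 × 477 = 477
  O=O: 2 × 482 = 964
  Σ(broken) = 4164 kJ
Bonds formed (products):
  C=O: 4 × 784 = 3136
  O-H: 4 × 477 = 1908
  Σ(formed) = 5044 kJ
ΔH = Σ(broken) − Σ(formed) = 4164 − 5044 = −880 kJ

ΔH ≈ −880 kJ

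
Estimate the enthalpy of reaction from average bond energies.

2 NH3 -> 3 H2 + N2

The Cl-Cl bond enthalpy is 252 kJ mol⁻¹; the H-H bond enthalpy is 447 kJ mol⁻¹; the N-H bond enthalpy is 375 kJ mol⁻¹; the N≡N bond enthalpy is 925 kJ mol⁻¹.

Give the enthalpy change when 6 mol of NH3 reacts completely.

ΔH = −48 kJ

Bonds broken (reactants):
  N-H: 6 × 375 = 2250
  Σ(broken) = 2250 kJ
Bonds formed (products):
  H-H: 3 × 447 = 1341
  N≡N: 1 × 925 = 925
  Σ(formed) = 2266 kJ
ΔH = Σ(broken) − Σ(formed) = 2250 − 2266 = −16 kJ
For 3× the reaction as written: 3 × (−16) = −48 kJ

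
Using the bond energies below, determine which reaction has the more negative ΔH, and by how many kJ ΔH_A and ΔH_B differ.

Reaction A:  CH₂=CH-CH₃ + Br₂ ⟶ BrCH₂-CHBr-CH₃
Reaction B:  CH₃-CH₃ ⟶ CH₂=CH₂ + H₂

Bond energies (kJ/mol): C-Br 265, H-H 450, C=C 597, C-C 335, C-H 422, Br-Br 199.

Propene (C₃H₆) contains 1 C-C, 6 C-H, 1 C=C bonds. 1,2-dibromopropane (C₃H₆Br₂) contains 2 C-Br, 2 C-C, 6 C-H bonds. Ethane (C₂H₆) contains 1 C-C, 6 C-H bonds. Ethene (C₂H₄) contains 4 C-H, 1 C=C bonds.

Reaction A, by 201 kJ

Reaction A:
  Bonds broken (reactants):
    Br-Br: 1 × 199 = 199
    C-C: 1 × 335 = 335
    C-H: 6 × 422 = 2532
    C=C: 1 × 597 = 597
    Σ(broken) = 3663 kJ
  Bonds formed (products):
    C-Br: 2 × 265 = 530
    C-C: 2 × 335 = 670
    C-H: 6 × 422 = 2532
    Σ(formed) = 3732 kJ
  ΔH_A = 3663 − 3732 = −69 kJ
Reaction B:
  Bonds broken (reactants):
    C-C: 1 × 335 = 335
    C-H: 6 × 422 = 2532
    Σ(broken) = 2867 kJ
  Bonds formed (products):
    C-H: 4 × 422 = 1688
    C=C: 1 × 597 = 597
    H-H: 1 × 450 = 450
    Σ(formed) = 2735 kJ
  ΔH_B = 2867 − 2735 = +132 kJ
ΔH_A − ΔH_B = −201 kJ, so reaction A has the more negative ΔH; |ΔH_A − ΔH_B| = 201 kJ.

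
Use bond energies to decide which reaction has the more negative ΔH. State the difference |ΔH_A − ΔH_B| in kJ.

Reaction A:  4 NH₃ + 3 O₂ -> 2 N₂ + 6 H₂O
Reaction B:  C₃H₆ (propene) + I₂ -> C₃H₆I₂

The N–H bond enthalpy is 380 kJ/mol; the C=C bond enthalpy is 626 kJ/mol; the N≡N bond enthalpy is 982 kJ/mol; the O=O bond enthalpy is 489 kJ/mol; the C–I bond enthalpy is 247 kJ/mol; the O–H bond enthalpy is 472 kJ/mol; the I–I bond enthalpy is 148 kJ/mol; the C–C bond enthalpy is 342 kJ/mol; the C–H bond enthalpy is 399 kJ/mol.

Reaction A:
  Bonds broken (reactants):
    N–H: 12 × 380 = 4560
    O=O: 3 × 489 = 1467
    Σ(broken) = 6027 kJ
  Bonds formed (products):
    N≡N: 2 × 982 = 1964
    O–H: 12 × 472 = 5664
    Σ(formed) = 7628 kJ
  ΔH_A = 6027 − 7628 = −1601 kJ
Reaction B:
  Bonds broken (reactants):
    C–C: 1 × 342 = 342
    C–H: 6 × 399 = 2394
    C=C: 1 × 626 = 626
    I–I: 1 × 148 = 148
    Σ(broken) = 3510 kJ
  Bonds formed (products):
    C–C: 2 × 342 = 684
    C–H: 6 × 399 = 2394
    C–I: 2 × 247 = 494
    Σ(formed) = 3572 kJ
  ΔH_B = 3510 − 3572 = −62 kJ
ΔH_A − ΔH_B = −1539 kJ, so reaction A has the more negative ΔH; |ΔH_A − ΔH_B| = 1539 kJ.

Reaction A, by 1539 kJ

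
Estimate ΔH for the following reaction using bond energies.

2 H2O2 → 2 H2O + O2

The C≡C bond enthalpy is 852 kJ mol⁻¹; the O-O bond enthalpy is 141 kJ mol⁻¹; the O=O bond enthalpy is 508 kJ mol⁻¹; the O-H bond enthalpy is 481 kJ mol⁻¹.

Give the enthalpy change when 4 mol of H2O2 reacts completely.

ΔH = −452 kJ

Bonds broken (reactants):
  O-H: 4 × 481 = 1924
  O-O: 2 × 141 = 282
  Σ(broken) = 2206 kJ
Bonds formed (products):
  O-H: 4 × 481 = 1924
  O=O: 1 × 508 = 508
  Σ(formed) = 2432 kJ
ΔH = Σ(broken) − Σ(formed) = 2206 − 2432 = −226 kJ
For 2× the reaction as written: 2 × (−226) = −452 kJ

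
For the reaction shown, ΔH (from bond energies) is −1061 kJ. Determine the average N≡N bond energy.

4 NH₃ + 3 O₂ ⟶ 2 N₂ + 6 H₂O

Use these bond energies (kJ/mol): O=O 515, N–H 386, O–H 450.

D(N≡N) ≈ 919 kJ/mol

Let D be the N≡N bond energy.
Σ(broken) = 12×386 + 3×515 = 6177
Σ(formed) = 2×D + 12×450 = 5400 + 2D
ΔH = Σ(broken) − Σ(formed) = (6177) − (5400 + 2D) = +777 − 2D
Setting this equal to −1061 kJ gives 2D = 1838, so D = 919 kJ/mol.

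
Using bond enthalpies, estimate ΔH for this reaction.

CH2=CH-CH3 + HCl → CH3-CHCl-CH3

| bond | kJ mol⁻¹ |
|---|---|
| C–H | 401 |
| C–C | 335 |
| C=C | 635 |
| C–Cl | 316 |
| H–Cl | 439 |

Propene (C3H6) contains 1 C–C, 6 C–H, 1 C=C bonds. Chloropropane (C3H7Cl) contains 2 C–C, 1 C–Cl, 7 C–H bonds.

ΔH ≈ +22 kJ

Bonds broken (reactants):
  C–C: 1 × 335 = 335
  C–H: 6 × 401 = 2406
  C=C: 1 × 635 = 635
  H–Cl: 1 × 439 = 439
  Σ(broken) = 3815 kJ
Bonds formed (products):
  C–C: 2 × 335 = 670
  C–Cl: 1 × 316 = 316
  C–H: 7 × 401 = 2807
  Σ(formed) = 3793 kJ
ΔH = Σ(broken) − Σ(formed) = 3815 − 3793 = +22 kJ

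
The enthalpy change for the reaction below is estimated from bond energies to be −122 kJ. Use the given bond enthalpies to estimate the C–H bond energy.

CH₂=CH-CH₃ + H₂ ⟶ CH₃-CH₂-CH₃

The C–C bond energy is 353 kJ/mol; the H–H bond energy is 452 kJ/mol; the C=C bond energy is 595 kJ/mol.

Let D be the C–H bond energy.
Σ(broken) = 1×353 + 6×D + 1×595 + 1×452 = 1400 + 6D
Σ(formed) = 2×353 + 8×D = 706 + 8D
ΔH = Σ(broken) − Σ(formed) = (1400 + 6D) − (706 + 8D) = +694 − 2D
Setting this equal to −122 kJ gives 2D = 816, so D = 408 kJ/mol.

D(C–H) ≈ 408 kJ/mol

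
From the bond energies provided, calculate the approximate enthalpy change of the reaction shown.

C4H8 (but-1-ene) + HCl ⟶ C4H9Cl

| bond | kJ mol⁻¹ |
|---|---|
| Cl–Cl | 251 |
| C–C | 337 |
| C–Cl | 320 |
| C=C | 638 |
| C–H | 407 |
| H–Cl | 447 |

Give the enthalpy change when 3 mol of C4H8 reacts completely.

ΔH = +63 kJ

Bonds broken (reactants):
  C–C: 2 × 337 = 674
  C–H: 8 × 407 = 3256
  C=C: 1 × 638 = 638
  H–Cl: 1 × 447 = 447
  Σ(broken) = 5015 kJ
Bonds formed (products):
  C–C: 3 × 337 = 1011
  C–Cl: 1 × 320 = 320
  C–H: 9 × 407 = 3663
  Σ(formed) = 4994 kJ
ΔH = Σ(broken) − Σ(formed) = 5015 − 4994 = +21 kJ
For 3× the reaction as written: 3 × (+21) = +63 kJ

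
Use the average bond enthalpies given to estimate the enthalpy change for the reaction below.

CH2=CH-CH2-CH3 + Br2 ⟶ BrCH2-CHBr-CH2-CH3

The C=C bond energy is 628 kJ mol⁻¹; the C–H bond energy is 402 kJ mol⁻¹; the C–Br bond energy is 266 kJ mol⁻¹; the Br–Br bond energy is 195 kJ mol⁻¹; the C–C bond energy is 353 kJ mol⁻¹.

ΔH ≈ −62 kJ

Bonds broken (reactants):
  Br–Br: 1 × 195 = 195
  C–C: 2 × 353 = 706
  C–H: 8 × 402 = 3216
  C=C: 1 × 628 = 628
  Σ(broken) = 4745 kJ
Bonds formed (products):
  C–Br: 2 × 266 = 532
  C–C: 3 × 353 = 1059
  C–H: 8 × 402 = 3216
  Σ(formed) = 4807 kJ
ΔH = Σ(broken) − Σ(formed) = 4745 − 4807 = −62 kJ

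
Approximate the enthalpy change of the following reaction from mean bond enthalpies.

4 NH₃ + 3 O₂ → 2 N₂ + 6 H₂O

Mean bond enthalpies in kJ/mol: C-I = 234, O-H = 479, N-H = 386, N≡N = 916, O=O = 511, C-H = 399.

Bonds broken (reactants):
  N-H: 12 × 386 = 4632
  O=O: 3 × 511 = 1533
  Σ(broken) = 6165 kJ
Bonds formed (products):
  N≡N: 2 × 916 = 1832
  O-H: 12 × 479 = 5748
  Σ(formed) = 7580 kJ
ΔH = Σ(broken) − Σ(formed) = 6165 − 7580 = −1415 kJ

ΔH ≈ −1415 kJ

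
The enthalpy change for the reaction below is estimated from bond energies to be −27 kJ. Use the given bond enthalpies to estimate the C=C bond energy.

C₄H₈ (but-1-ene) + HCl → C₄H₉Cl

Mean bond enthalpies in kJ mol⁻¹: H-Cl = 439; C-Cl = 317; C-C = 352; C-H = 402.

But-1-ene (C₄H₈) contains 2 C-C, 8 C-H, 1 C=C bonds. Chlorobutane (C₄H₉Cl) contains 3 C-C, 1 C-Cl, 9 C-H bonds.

Let D be the C=C bond energy.
Σ(broken) = 2×352 + 8×402 + 1×D + 1×439 = 4359 + D
Σ(formed) = 3×352 + 1×317 + 9×402 = 4991
ΔH = Σ(broken) − Σ(formed) = (4359 + D) − (4991) = −632 + D
Setting this equal to −27 kJ gives D = 605 kJ/mol.

D(C=C) ≈ 605 kJ/mol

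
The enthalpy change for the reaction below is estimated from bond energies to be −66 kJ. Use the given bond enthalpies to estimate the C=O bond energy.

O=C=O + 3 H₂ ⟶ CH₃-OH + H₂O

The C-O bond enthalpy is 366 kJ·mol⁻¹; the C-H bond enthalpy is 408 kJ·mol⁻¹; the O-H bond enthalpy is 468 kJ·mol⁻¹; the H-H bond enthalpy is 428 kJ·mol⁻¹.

Let D be the C=O bond energy.
Σ(broken) = 2×D + 3×428 = 1284 + 2D
Σ(formed) = 3×408 + 1×366 + 3×468 = 2994
ΔH = Σ(broken) − Σ(formed) = (1284 + 2D) − (2994) = −1710 + 2D
Setting this equal to −66 kJ gives 2D = 1644, so D = 822 kJ/mol.

D(C=O) ≈ 822 kJ/mol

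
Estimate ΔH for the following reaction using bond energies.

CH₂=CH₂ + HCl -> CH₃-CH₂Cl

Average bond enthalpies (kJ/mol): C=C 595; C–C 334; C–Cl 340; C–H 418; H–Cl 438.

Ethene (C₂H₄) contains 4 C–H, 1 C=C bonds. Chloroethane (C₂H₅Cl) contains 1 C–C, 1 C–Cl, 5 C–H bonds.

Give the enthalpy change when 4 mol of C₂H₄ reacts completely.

Bonds broken (reactants):
  C–H: 4 × 418 = 1672
  C=C: 1 × 595 = 595
  H–Cl: 1 × 438 = 438
  Σ(broken) = 2705 kJ
Bonds formed (products):
  C–C: 1 × 334 = 334
  C–Cl: 1 × 340 = 340
  C–H: 5 × 418 = 2090
  Σ(formed) = 2764 kJ
ΔH = Σ(broken) − Σ(formed) = 2705 − 2764 = −59 kJ
For 4× the reaction as written: 4 × (−59) = −236 kJ

ΔH = −236 kJ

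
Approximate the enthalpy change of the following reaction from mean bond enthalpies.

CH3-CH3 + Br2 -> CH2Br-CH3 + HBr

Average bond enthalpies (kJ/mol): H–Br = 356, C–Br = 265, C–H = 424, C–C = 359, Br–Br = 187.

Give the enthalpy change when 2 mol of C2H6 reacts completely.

ΔH = −20 kJ

Bonds broken (reactants):
  Br–Br: 1 × 187 = 187
  C–C: 1 × 359 = 359
  C–H: 6 × 424 = 2544
  Σ(broken) = 3090 kJ
Bonds formed (products):
  C–Br: 1 × 265 = 265
  C–C: 1 × 359 = 359
  C–H: 5 × 424 = 2120
  H–Br: 1 × 356 = 356
  Σ(formed) = 3100 kJ
ΔH = Σ(broken) − Σ(formed) = 3090 − 3100 = −10 kJ
For 2× the reaction as written: 2 × (−10) = −20 kJ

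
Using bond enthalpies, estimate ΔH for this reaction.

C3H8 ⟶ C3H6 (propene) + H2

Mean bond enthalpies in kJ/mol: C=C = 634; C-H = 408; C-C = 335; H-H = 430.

Bonds broken (reactants):
  C-C: 2 × 335 = 670
  C-H: 8 × 408 = 3264
  Σ(broken) = 3934 kJ
Bonds formed (products):
  C-C: 1 × 335 = 335
  C-H: 6 × 408 = 2448
  C=C: 1 × 634 = 634
  H-H: 1 × 430 = 430
  Σ(formed) = 3847 kJ
ΔH = Σ(broken) − Σ(formed) = 3934 − 3847 = +87 kJ

ΔH ≈ +87 kJ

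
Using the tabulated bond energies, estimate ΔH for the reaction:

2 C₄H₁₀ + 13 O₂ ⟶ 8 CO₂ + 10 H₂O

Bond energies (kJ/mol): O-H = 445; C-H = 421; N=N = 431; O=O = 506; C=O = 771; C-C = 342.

ΔH ≈ −4186 kJ

Bonds broken (reactants):
  C-C: 6 × 342 = 2052
  C-H: 20 × 421 = 8420
  O=O: 13 × 506 = 6578
  Σ(broken) = 17050 kJ
Bonds formed (products):
  C=O: 16 × 771 = 12336
  O-H: 20 × 445 = 8900
  Σ(formed) = 21236 kJ
ΔH = Σ(broken) − Σ(formed) = 17050 − 21236 = −4186 kJ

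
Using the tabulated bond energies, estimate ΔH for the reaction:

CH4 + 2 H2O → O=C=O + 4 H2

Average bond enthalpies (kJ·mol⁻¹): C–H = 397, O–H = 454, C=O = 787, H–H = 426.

Bonds broken (reactants):
  C–H: 4 × 397 = 1588
  O–H: 4 × 454 = 1816
  Σ(broken) = 3404 kJ
Bonds formed (products):
  C=O: 2 × 787 = 1574
  H–H: 4 × 426 = 1704
  Σ(formed) = 3278 kJ
ΔH = Σ(broken) − Σ(formed) = 3404 − 3278 = +126 kJ

ΔH ≈ +126 kJ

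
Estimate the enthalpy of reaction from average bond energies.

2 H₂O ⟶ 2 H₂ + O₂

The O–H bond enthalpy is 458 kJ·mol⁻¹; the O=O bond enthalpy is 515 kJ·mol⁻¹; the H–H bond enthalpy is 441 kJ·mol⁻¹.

ΔH ≈ +435 kJ

Bonds broken (reactants):
  O–H: 4 × 458 = 1832
  Σ(broken) = 1832 kJ
Bonds formed (products):
  H–H: 2 × 441 = 882
  O=O: 1 × 515 = 515
  Σ(formed) = 1397 kJ
ΔH = Σ(broken) − Σ(formed) = 1832 − 1397 = +435 kJ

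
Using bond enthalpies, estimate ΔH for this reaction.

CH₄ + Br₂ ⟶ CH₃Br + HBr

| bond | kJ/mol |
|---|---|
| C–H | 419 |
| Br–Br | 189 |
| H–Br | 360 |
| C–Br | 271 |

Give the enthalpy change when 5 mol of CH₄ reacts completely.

ΔH = −115 kJ

Bonds broken (reactants):
  Br–Br: 1 × 189 = 189
  C–H: 4 × 419 = 1676
  Σ(broken) = 1865 kJ
Bonds formed (products):
  C–Br: 1 × 271 = 271
  C–H: 3 × 419 = 1257
  H–Br: 1 × 360 = 360
  Σ(formed) = 1888 kJ
ΔH = Σ(broken) − Σ(formed) = 1865 − 1888 = −23 kJ
For 5× the reaction as written: 5 × (−23) = −115 kJ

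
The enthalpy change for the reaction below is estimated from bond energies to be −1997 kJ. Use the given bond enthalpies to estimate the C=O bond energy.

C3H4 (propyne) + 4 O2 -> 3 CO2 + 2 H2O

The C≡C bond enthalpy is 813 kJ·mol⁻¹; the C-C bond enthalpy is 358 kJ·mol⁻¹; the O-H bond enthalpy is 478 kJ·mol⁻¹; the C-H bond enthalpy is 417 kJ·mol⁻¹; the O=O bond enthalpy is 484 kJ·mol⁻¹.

D(C=O) ≈ 810 kJ/mol

Let D be the C=O bond energy.
Σ(broken) = 1×813 + 1×358 + 4×417 + 4×484 = 4775
Σ(formed) = 6×D + 4×478 = 1912 + 6D
ΔH = Σ(broken) − Σ(formed) = (4775) − (1912 + 6D) = +2863 − 6D
Setting this equal to −1997 kJ gives 6D = 4860, so D = 810 kJ/mol.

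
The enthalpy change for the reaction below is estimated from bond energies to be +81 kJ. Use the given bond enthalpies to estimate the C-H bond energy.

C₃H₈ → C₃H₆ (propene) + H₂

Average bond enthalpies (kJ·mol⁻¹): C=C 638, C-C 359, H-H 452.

Let D be the C-H bond energy.
Σ(broken) = 2×359 + 8×D = 718 + 8D
Σ(formed) = 1×359 + 6×D + 1×638 + 1×452 = 1449 + 6D
ΔH = Σ(broken) − Σ(formed) = (718 + 8D) − (1449 + 6D) = −731 + 2D
Setting this equal to +81 kJ gives 2D = 812, so D = 406 kJ/mol.

D(C-H) ≈ 406 kJ/mol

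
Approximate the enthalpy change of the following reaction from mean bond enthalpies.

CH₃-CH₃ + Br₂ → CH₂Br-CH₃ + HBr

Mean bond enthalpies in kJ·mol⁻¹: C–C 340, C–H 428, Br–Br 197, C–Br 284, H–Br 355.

ΔH ≈ −14 kJ

Bonds broken (reactants):
  Br–Br: 1 × 197 = 197
  C–C: 1 × 340 = 340
  C–H: 6 × 428 = 2568
  Σ(broken) = 3105 kJ
Bonds formed (products):
  C–Br: 1 × 284 = 284
  C–C: 1 × 340 = 340
  C–H: 5 × 428 = 2140
  H–Br: 1 × 355 = 355
  Σ(formed) = 3119 kJ
ΔH = Σ(broken) − Σ(formed) = 3105 − 3119 = −14 kJ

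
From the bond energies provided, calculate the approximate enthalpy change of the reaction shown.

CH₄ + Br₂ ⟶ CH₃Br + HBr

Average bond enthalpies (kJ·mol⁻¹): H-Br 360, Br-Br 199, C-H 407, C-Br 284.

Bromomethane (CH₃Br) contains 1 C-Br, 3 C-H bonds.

ΔH ≈ −38 kJ

Bonds broken (reactants):
  Br-Br: 1 × 199 = 199
  C-H: 4 × 407 = 1628
  Σ(broken) = 1827 kJ
Bonds formed (products):
  C-Br: 1 × 284 = 284
  C-H: 3 × 407 = 1221
  H-Br: 1 × 360 = 360
  Σ(formed) = 1865 kJ
ΔH = Σ(broken) − Σ(formed) = 1827 − 1865 = −38 kJ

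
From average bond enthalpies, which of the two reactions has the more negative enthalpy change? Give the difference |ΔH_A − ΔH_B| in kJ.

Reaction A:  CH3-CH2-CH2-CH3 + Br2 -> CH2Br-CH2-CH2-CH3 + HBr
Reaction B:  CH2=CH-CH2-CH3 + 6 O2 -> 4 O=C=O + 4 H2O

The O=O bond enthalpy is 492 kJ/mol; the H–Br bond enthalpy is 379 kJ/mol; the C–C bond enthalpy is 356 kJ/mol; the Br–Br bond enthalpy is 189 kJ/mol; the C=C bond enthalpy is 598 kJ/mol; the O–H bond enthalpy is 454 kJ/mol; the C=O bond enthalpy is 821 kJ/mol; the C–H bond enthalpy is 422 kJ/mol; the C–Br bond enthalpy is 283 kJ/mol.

Reaction B, by 2511 kJ

Reaction A:
  Bonds broken (reactants):
    Br–Br: 1 × 189 = 189
    C–C: 3 × 356 = 1068
    C–H: 10 × 422 = 4220
    Σ(broken) = 5477 kJ
  Bonds formed (products):
    C–Br: 1 × 283 = 283
    C–C: 3 × 356 = 1068
    C–H: 9 × 422 = 3798
    H–Br: 1 × 379 = 379
    Σ(formed) = 5528 kJ
  ΔH_A = 5477 − 5528 = −51 kJ
Reaction B:
  Bonds broken (reactants):
    C–C: 2 × 356 = 712
    C–H: 8 × 422 = 3376
    C=C: 1 × 598 = 598
    O=O: 6 × 492 = 2952
    Σ(broken) = 7638 kJ
  Bonds formed (products):
    C=O: 8 × 821 = 6568
    O–H: 8 × 454 = 3632
    Σ(formed) = 10200 kJ
  ΔH_B = 7638 − 10200 = −2562 kJ
ΔH_A − ΔH_B = +2511 kJ, so reaction B has the more negative ΔH; |ΔH_A − ΔH_B| = 2511 kJ.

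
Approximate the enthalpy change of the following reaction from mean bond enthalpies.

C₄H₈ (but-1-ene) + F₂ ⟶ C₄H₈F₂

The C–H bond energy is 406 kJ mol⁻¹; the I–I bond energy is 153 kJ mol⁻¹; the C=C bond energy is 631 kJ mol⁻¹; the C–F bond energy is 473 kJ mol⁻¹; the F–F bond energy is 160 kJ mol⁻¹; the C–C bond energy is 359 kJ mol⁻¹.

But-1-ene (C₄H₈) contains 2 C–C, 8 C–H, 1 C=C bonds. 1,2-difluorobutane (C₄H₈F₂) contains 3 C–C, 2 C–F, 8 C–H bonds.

Bonds broken (reactants):
  C–C: 2 × 359 = 718
  C–H: 8 × 406 = 3248
  C=C: 1 × 631 = 631
  F–F: 1 × 160 = 160
  Σ(broken) = 4757 kJ
Bonds formed (products):
  C–C: 3 × 359 = 1077
  C–F: 2 × 473 = 946
  C–H: 8 × 406 = 3248
  Σ(formed) = 5271 kJ
ΔH = Σ(broken) − Σ(formed) = 4757 − 5271 = −514 kJ

ΔH ≈ −514 kJ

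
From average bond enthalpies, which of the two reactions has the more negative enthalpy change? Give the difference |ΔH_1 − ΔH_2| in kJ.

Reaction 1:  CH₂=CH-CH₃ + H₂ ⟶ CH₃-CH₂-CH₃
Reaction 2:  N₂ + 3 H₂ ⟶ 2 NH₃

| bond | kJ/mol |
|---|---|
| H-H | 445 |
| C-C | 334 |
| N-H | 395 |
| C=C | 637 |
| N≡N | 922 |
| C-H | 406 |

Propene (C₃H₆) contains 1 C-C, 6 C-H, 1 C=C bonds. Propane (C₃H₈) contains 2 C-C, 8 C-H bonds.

Reaction 1:
  Bonds broken (reactants):
    C-C: 1 × 334 = 334
    C-H: 6 × 406 = 2436
    C=C: 1 × 637 = 637
    H-H: 1 × 445 = 445
    Σ(broken) = 3852 kJ
  Bonds formed (products):
    C-C: 2 × 334 = 668
    C-H: 8 × 406 = 3248
    Σ(formed) = 3916 kJ
  ΔH_1 = 3852 − 3916 = −64 kJ
Reaction 2:
  Bonds broken (reactants):
    H-H: 3 × 445 = 1335
    N≡N: 1 × 922 = 922
    Σ(broken) = 2257 kJ
  Bonds formed (products):
    N-H: 6 × 395 = 2370
    Σ(formed) = 2370 kJ
  ΔH_2 = 2257 − 2370 = −113 kJ
ΔH_1 − ΔH_2 = +49 kJ, so reaction 2 has the more negative ΔH; |ΔH_1 − ΔH_2| = 49 kJ.

Reaction 2, by 49 kJ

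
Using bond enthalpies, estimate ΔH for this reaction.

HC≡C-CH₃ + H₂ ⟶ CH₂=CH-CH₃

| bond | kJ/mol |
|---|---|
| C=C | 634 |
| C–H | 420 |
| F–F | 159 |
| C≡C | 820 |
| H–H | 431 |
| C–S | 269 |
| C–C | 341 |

ΔH ≈ −223 kJ

Bonds broken (reactants):
  C≡C: 1 × 820 = 820
  C–C: 1 × 341 = 341
  C–H: 4 × 420 = 1680
  H–H: 1 × 431 = 431
  Σ(broken) = 3272 kJ
Bonds formed (products):
  C–C: 1 × 341 = 341
  C–H: 6 × 420 = 2520
  C=C: 1 × 634 = 634
  Σ(formed) = 3495 kJ
ΔH = Σ(broken) − Σ(formed) = 3272 − 3495 = −223 kJ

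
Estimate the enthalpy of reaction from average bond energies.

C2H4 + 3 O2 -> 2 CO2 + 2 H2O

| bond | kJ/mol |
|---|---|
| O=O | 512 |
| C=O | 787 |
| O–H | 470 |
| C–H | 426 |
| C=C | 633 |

Bonds broken (reactants):
  C–H: 4 × 426 = 1704
  C=C: 1 × 633 = 633
  O=O: 3 × 512 = 1536
  Σ(broken) = 3873 kJ
Bonds formed (products):
  C=O: 4 × 787 = 3148
  O–H: 4 × 470 = 1880
  Σ(formed) = 5028 kJ
ΔH = Σ(broken) − Σ(formed) = 3873 − 5028 = −1155 kJ

ΔH ≈ −1155 kJ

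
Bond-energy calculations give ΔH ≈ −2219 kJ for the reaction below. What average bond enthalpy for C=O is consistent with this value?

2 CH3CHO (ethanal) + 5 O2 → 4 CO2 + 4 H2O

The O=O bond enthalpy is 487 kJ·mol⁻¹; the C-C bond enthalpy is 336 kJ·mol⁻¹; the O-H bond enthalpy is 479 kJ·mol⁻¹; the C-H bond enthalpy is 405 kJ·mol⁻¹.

D(C=O) ≈ 789 kJ/mol

Let D be the C=O bond energy.
Σ(broken) = 2×336 + 8×405 + 2×D + 5×487 = 6347 + 2D
Σ(formed) = 8×D + 8×479 = 3832 + 8D
ΔH = Σ(broken) − Σ(formed) = (6347 + 2D) − (3832 + 8D) = +2515 − 6D
Setting this equal to −2219 kJ gives 6D = 4734, so D = 789 kJ/mol.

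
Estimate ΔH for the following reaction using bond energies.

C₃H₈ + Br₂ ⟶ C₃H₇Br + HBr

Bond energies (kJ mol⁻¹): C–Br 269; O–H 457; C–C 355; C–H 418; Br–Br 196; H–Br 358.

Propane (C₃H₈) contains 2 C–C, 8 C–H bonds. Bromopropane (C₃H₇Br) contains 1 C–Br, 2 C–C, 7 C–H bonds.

Bonds broken (reactants):
  Br–Br: 1 × 196 = 196
  C–C: 2 × 355 = 710
  C–H: 8 × 418 = 3344
  Σ(broken) = 4250 kJ
Bonds formed (products):
  C–Br: 1 × 269 = 269
  C–C: 2 × 355 = 710
  C–H: 7 × 418 = 2926
  H–Br: 1 × 358 = 358
  Σ(formed) = 4263 kJ
ΔH = Σ(broken) − Σ(formed) = 4250 − 4263 = −13 kJ

ΔH ≈ −13 kJ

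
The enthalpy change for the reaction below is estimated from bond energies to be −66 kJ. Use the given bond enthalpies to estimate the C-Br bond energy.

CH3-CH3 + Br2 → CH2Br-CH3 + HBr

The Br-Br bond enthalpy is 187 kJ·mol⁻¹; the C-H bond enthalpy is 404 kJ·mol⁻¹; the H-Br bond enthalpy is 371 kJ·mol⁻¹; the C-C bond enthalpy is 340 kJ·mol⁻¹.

Let D be the C-Br bond energy.
Σ(broken) = 1×187 + 1×340 + 6×404 = 2951
Σ(formed) = 1×D + 1×340 + 5×404 + 1×371 = 2731 + D
ΔH = Σ(broken) − Σ(formed) = (2951) − (2731 + D) = +220 − D
Setting this equal to −66 kJ gives D = 286 kJ/mol.

D(C-Br) ≈ 286 kJ/mol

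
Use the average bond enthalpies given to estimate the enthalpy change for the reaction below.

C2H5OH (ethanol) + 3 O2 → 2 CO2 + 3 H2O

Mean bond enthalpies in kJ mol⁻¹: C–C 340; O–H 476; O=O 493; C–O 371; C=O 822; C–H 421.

ΔH ≈ −1373 kJ

Bonds broken (reactants):
  C–C: 1 × 340 = 340
  C–H: 5 × 421 = 2105
  C–O: 1 × 371 = 371
  O–H: 1 × 476 = 476
  O=O: 3 × 493 = 1479
  Σ(broken) = 4771 kJ
Bonds formed (products):
  C=O: 4 × 822 = 3288
  O–H: 6 × 476 = 2856
  Σ(formed) = 6144 kJ
ΔH = Σ(broken) − Σ(formed) = 4771 − 6144 = −1373 kJ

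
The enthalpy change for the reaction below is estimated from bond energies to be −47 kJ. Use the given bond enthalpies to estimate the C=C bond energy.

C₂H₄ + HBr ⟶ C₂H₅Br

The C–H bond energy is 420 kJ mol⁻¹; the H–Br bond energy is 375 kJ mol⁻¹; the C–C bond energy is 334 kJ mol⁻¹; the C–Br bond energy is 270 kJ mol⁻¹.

Let D be the C=C bond energy.
Σ(broken) = 4×420 + 1×D + 1×375 = 2055 + D
Σ(formed) = 1×270 + 1×334 + 5×420 = 2704
ΔH = Σ(broken) − Σ(formed) = (2055 + D) − (2704) = −649 + D
Setting this equal to −47 kJ gives D = 602 kJ/mol.

D(C=C) ≈ 602 kJ/mol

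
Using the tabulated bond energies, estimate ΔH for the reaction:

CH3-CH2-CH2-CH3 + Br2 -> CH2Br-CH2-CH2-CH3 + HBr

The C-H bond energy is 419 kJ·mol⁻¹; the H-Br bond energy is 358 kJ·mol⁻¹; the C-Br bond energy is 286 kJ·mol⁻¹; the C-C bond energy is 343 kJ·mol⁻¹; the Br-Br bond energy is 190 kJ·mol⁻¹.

ΔH ≈ −35 kJ

Bonds broken (reactants):
  Br-Br: 1 × 190 = 190
  C-C: 3 × 343 = 1029
  C-H: 10 × 419 = 4190
  Σ(broken) = 5409 kJ
Bonds formed (products):
  C-Br: 1 × 286 = 286
  C-C: 3 × 343 = 1029
  C-H: 9 × 419 = 3771
  H-Br: 1 × 358 = 358
  Σ(formed) = 5444 kJ
ΔH = Σ(broken) − Σ(formed) = 5409 − 5444 = −35 kJ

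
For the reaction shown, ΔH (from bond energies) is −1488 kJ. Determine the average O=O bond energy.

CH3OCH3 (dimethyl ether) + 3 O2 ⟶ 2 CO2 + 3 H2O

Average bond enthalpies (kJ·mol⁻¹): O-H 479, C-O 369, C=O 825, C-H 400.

Let D be the O=O bond energy.
Σ(broken) = 6×400 + 2×369 + 3×D = 3138 + 3D
Σ(formed) = 4×825 + 6×479 = 6174
ΔH = Σ(broken) − Σ(formed) = (3138 + 3D) − (6174) = −3036 + 3D
Setting this equal to −1488 kJ gives 3D = 1548, so D = 516 kJ/mol.

D(O=O) ≈ 516 kJ/mol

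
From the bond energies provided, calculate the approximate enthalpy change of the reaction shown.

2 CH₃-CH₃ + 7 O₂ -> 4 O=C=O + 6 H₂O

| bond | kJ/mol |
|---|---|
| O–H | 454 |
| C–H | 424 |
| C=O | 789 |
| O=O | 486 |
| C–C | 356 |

ΔH ≈ −2558 kJ

Bonds broken (reactants):
  C–C: 2 × 356 = 712
  C–H: 12 × 424 = 5088
  O=O: 7 × 486 = 3402
  Σ(broken) = 9202 kJ
Bonds formed (products):
  C=O: 8 × 789 = 6312
  O–H: 12 × 454 = 5448
  Σ(formed) = 11760 kJ
ΔH = Σ(broken) − Σ(formed) = 9202 − 11760 = −2558 kJ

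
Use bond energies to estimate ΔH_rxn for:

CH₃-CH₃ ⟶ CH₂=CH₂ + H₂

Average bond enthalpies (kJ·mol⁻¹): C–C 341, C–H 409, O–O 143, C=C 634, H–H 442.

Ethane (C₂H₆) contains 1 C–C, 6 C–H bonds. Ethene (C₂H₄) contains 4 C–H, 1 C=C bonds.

ΔH ≈ +83 kJ

Bonds broken (reactants):
  C–C: 1 × 341 = 341
  C–H: 6 × 409 = 2454
  Σ(broken) = 2795 kJ
Bonds formed (products):
  C–H: 4 × 409 = 1636
  C=C: 1 × 634 = 634
  H–H: 1 × 442 = 442
  Σ(formed) = 2712 kJ
ΔH = Σ(broken) − Σ(formed) = 2795 − 2712 = +83 kJ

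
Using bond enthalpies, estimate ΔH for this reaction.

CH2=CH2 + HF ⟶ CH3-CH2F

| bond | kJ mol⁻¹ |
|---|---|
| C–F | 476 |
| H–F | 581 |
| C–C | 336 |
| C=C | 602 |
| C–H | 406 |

Bonds broken (reactants):
  C–H: 4 × 406 = 1624
  C=C: 1 × 602 = 602
  H–F: 1 × 581 = 581
  Σ(broken) = 2807 kJ
Bonds formed (products):
  C–C: 1 × 336 = 336
  C–F: 1 × 476 = 476
  C–H: 5 × 406 = 2030
  Σ(formed) = 2842 kJ
ΔH = Σ(broken) − Σ(formed) = 2807 − 2842 = −35 kJ

ΔH ≈ −35 kJ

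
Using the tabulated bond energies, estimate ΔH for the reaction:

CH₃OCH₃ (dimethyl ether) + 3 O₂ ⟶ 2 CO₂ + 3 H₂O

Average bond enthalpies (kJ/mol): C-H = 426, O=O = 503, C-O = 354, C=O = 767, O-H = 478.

Bonds broken (reactants):
  C-H: 6 × 426 = 2556
  C-O: 2 × 354 = 708
  O=O: 3 × 503 = 1509
  Σ(broken) = 4773 kJ
Bonds formed (products):
  C=O: 4 × 767 = 3068
  O-H: 6 × 478 = 2868
  Σ(formed) = 5936 kJ
ΔH = Σ(broken) − Σ(formed) = 4773 − 5936 = −1163 kJ

ΔH ≈ −1163 kJ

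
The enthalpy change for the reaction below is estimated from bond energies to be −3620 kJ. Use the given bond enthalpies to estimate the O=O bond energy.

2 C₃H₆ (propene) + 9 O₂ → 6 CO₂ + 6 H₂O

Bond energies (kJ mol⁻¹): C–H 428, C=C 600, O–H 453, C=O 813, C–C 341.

D(O=O) ≈ 506 kJ/mol

Let D be the O=O bond energy.
Σ(broken) = 2×341 + 12×428 + 2×600 + 9×D = 7018 + 9D
Σ(formed) = 12×813 + 12×453 = 15192
ΔH = Σ(broken) − Σ(formed) = (7018 + 9D) − (15192) = −8174 + 9D
Setting this equal to −3620 kJ gives 9D = 4554, so D = 506 kJ/mol.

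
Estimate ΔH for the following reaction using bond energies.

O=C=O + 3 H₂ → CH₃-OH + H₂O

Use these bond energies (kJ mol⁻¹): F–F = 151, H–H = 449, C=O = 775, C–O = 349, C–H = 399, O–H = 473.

ΔH ≈ −68 kJ

Bonds broken (reactants):
  C=O: 2 × 775 = 1550
  H–H: 3 × 449 = 1347
  Σ(broken) = 2897 kJ
Bonds formed (products):
  C–H: 3 × 399 = 1197
  C–O: 1 × 349 = 349
  O–H: 3 × 473 = 1419
  Σ(formed) = 2965 kJ
ΔH = Σ(broken) − Σ(formed) = 2897 − 2965 = −68 kJ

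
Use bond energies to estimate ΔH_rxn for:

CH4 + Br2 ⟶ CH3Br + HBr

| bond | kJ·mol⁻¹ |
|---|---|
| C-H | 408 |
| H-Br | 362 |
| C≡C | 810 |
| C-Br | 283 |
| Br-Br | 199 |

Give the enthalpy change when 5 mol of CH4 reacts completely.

Bonds broken (reactants):
  Br-Br: 1 × 199 = 199
  C-H: 4 × 408 = 1632
  Σ(broken) = 1831 kJ
Bonds formed (products):
  C-Br: 1 × 283 = 283
  C-H: 3 × 408 = 1224
  H-Br: 1 × 362 = 362
  Σ(formed) = 1869 kJ
ΔH = Σ(broken) − Σ(formed) = 1831 − 1869 = −38 kJ
For 5× the reaction as written: 5 × (−38) = −190 kJ

ΔH = −190 kJ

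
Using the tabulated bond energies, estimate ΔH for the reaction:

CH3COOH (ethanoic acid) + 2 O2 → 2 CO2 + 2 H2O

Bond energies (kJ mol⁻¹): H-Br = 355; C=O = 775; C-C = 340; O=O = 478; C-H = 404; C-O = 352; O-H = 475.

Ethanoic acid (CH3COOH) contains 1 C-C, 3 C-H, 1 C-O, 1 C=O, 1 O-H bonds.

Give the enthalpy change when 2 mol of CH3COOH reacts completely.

ΔH = −1780 kJ

Bonds broken (reactants):
  C-C: 1 × 340 = 340
  C-H: 3 × 404 = 1212
  C-O: 1 × 352 = 352
  C=O: 1 × 775 = 775
  O-H: 1 × 475 = 475
  O=O: 2 × 478 = 956
  Σ(broken) = 4110 kJ
Bonds formed (products):
  C=O: 4 × 775 = 3100
  O-H: 4 × 475 = 1900
  Σ(formed) = 5000 kJ
ΔH = Σ(broken) − Σ(formed) = 4110 − 5000 = −890 kJ
For 2× the reaction as written: 2 × (−890) = −1780 kJ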